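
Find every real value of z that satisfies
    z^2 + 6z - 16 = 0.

Factor: (z - 2)(z + 8) = 0.
So z = 2 or z = -8.

z = -8 or z = 2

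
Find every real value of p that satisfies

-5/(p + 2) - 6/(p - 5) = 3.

p = -4.1339 or p = 3.4673

Multiply both sides by (p + 2)(p - 5):
-5(p - 5) - 6(p + 2) = 3(p + 2)(p - 5).
Expand and collect terms: 3p² + 2p - 43 = 0.
By the quadratic formula, p = (-2 ± √520) / 6, so p ≈ 3.4673 or p ≈ -4.1339.
Neither value makes a denominator zero (p ≠ -2, p ≠ 5), so both are valid.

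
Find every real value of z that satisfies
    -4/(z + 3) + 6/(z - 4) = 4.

Multiply both sides by (z + 3)(z - 4):
-4(z - 4) + 6(z + 3) = 4(z + 3)(z - 4).
Expand and collect terms: 4z^2 - 6z - 82 = 0.
By the quadratic formula, z = (6 +/- sqrt(1348)) / 8, so z ~= 5.3394 or z ~= -3.8394.
Neither value makes a denominator zero (z != -3, z != 4), so both are valid.

z = -3.8394 or z = 5.3394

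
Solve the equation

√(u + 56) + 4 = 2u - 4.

u = 8

Isolate the radical: √(u + 56) = 2u - 8.
Square both sides: u + 56 = (2u - 8)².
Expand and rearrange: 4u² - 33u + 8 = 0.
Solving gives u = 8 or u = 0.25.
Check each candidate in the original equation:
  u = 8: √(64) = 8, while 2u - 8 = 8 — valid.
  u = 0.25: √(56.25) = 7.5, while 2u - 8 = -7.5 — extraneous.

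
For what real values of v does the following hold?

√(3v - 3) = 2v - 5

v = 4

Square both sides: 3v - 3 = (2v - 5)².
Expand and rearrange: 4v² - 23v + 28 = 0.
Solving gives v = 4 or v = 1.75.
Check each candidate in the original equation:
  v = 4: √(9) = 3, while 2v - 5 = 3 — valid.
  v = 1.75: √(2.25) = 1.5, while 2v - 5 = -1.5 — extraneous.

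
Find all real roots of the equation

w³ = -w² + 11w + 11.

Rearrange: w³ + w² - 11w - 11 = 0.
Possible rational roots are divisors of -11. Testing w = -1 gives 0, so (w + 1) is a factor.
Divide: w³ + w² - 11w - 11 = (w + 1)(w² - 11).
Apply the quadratic formula to w² - 11 = 0: w = (0 ± √44)/2, i.e. w ≈ 3.3166 or w ≈ -3.3166.

w = -3.3166 or w = -1 or w = 3.3166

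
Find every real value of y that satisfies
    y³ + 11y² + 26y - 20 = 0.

y = -6.6056 or y = -5 or y = 0.6056

Possible rational roots are divisors of -20. Testing y = -5 gives 0, so (y + 5) is a factor.
Divide: y³ + 11y² + 26y - 20 = (y + 5)(y² + 6y - 4).
Apply the quadratic formula to y² + 6y - 4 = 0: y = (-6 ± √52)/2, i.e. y ≈ 0.6056 or y ≈ -6.6056.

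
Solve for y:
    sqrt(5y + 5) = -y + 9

Square both sides: 5y + 5 = (-y + 9)^2.
Expand and rearrange: y^2 - 23y + 76 = 0.
Solving gives y = 19 or y = 4.
Check each candidate in the original equation:
  y = 19: sqrt(100) = 10, while -y + 9 = -10 — extraneous.
  y = 4: sqrt(25) = 5, while -y + 9 = 5 — valid.

y = 4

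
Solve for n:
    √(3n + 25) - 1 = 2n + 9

n = -3

Isolate the radical: √(3n + 25) = 2n + 10.
Square both sides: 3n + 25 = (2n + 10)².
Expand and rearrange: 4n² + 37n + 75 = 0.
Solving gives n = -3 or n = -6.25.
Check each candidate in the original equation:
  n = -3: √(16) = 4, while 2n + 10 = 4 — valid.
  n = -6.25: √(6.25) = 2.5, while 2n + 10 = -2.5 — extraneous.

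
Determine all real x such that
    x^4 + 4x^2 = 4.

Let u = x^2. The equation becomes u^2 + 4u - 4 = 0.
By the quadratic formula, u = -2 + 2*sqrt(2) or u = -2*sqrt(2) - 2.
x^2 = -2 + 2*sqrt(2) gives x = +/-sqrt(-2 + 2*sqrt(2)) ~= +/-0.9102.
x^2 = -2*sqrt(2) - 2 < 0 has no real solution.

x = -0.9102 or x = 0.9102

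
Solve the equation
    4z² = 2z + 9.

z = -1.2707 or z = 1.7707

Rearrange to standard form: 4z² - 2z - 9 = 0.
Discriminant: (-2)² − 4·4·(-9) = 148.
Quadratic formula: z = (2 ± √148) / 8.
So z = 1/4 + √(37)/4 ≈ 1.7707 or z = 1/4 - √(37)/4 ≈ -1.2707.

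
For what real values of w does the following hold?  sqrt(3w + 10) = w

Square both sides: 3w + 10 = (w)^2.
Expand and rearrange: w^2 - 3w - 10 = 0.
Solving gives w = 5 or w = -2.
Check each candidate in the original equation:
  w = 5: sqrt(25) = 5, while w = 5 — valid.
  w = -2: sqrt(4) = 2, while w = -2 — extraneous.

w = 5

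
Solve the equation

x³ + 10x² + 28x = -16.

Rearrange: x³ + 10x² + 28x + 16 = 0.
Possible rational roots are divisors of 16. Testing x = -4 gives 0, so (x + 4) is a factor.
Divide: x³ + 10x² + 28x + 16 = (x + 4)(x² + 6x + 4).
Apply the quadratic formula to x² + 6x + 4 = 0: x = (-6 ± √20)/2, i.e. x ≈ -0.7639 or x ≈ -5.2361.

x = -5.2361 or x = -4 or x = -0.7639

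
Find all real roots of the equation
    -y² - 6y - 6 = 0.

Discriminant: (-6)² − 4·(-1)·(-6) = 12.
Quadratic formula: y = (6 ± √12) / (-2).
So y = -3 - √(3) ≈ -4.7321 or y = -3 + √(3) ≈ -1.2679.

y = -4.7321 or y = -1.2679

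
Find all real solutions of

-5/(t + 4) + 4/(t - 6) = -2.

t = -0.3508 or t = 2.8508

Multiply both sides by (t + 4)(t - 6):
-5(t - 6) + 4(t + 4) = -2(t + 4)(t - 6).
Expand and collect terms: -2t² + 5t + 2 = 0.
By the quadratic formula, t = (-5 ± √41) / -4, so t ≈ -0.3508 or t ≈ 2.8508.
Neither value makes a denominator zero (t ≠ -4, t ≠ 6), so both are valid.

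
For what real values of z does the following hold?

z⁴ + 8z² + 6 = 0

No real solutions.

Let u = z². The equation becomes u² + 8u + 6 = 0.
By the quadratic formula, u = -4 + √(10) or u = -4 - √(10).
z² = -4 + √(10) < 0 has no real solution.
z² = -4 - √(10) < 0 has no real solution.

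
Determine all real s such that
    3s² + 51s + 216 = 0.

Factor: 3(s + 8)(s + 9) = 0.
So s = -8 or s = -9.

s = -9 or s = -8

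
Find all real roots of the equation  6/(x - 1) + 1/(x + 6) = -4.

Multiply both sides by (x - 1)(x + 6):
6(x + 6) + (x - 1) = -4(x - 1)(x + 6).
Expand and collect terms: -4x^2 - 27x - 11 = 0.
By the quadratic formula, x = (27 +/- sqrt(553)) / -8, so x ~= -6.3145 or x ~= -0.4355.
Neither value makes a denominator zero (x != 1, x != -6), so both are valid.

x = -6.3145 or x = -0.4355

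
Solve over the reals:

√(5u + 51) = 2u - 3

Square both sides: 5u + 51 = (2u - 3)².
Expand and rearrange: 4u² - 17u - 42 = 0.
Solving gives u = 6 or u = -1.75.
Check each candidate in the original equation:
  u = 6: √(81) = 9, while 2u - 3 = 9 — valid.
  u = -1.75: √(42.25) = 6.5, while 2u - 3 = -6.5 — extraneous.

u = 6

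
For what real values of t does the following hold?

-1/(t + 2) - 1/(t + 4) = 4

t = -4.2808 or t = -2.2192

Multiply both sides by (t + 2)(t + 4):
-(t + 4) - (t + 2) = 4(t + 2)(t + 4).
Expand and collect terms: 4t^2 + 26t + 38 = 0.
By the quadratic formula, t = (-26 +/- sqrt(68)) / 8, so t ~= -2.2192 or t ~= -4.2808.
Neither value makes a denominator zero (t != -2, t != -4), so both are valid.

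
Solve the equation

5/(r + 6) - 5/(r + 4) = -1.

r = -8.3166 or r = -1.6834

Multiply both sides by (r + 6)(r + 4):
5(r + 4) - 5(r + 6) = -(r + 6)(r + 4).
Expand and collect terms: -r² - 10r - 14 = 0.
By the quadratic formula, r = (10 ± √44) / -2, so r ≈ -8.3166 or r ≈ -1.6834.
Neither value makes a denominator zero (r ≠ -6, r ≠ -4), so both are valid.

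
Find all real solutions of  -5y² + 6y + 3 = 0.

y = -0.3798 or y = 1.5798

Discriminant: (6)² − 4·(-5)·3 = 96.
Quadratic formula: y = (-6 ± √96) / (-10).
So y = 3/5 - 2·√(6)/5 ≈ -0.3798 or y = 3/5 + 2·√(6)/5 ≈ 1.5798.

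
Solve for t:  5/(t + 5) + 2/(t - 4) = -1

t = -10.7823 or t = 2.7823

Multiply both sides by (t + 5)(t - 4):
5(t - 4) + 2(t + 5) = -(t + 5)(t - 4).
Expand and collect terms: -t^2 - 8t + 30 = 0.
By the quadratic formula, t = (8 +/- sqrt(184)) / -2, so t ~= -10.7823 or t ~= 2.7823.
Neither value makes a denominator zero (t != -5, t != 4), so both are valid.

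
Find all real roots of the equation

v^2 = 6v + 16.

Bring every term to one side: v^2 - 6v - 16 = 0.
Factor: (v + 2)(v - 8) = 0.
So v = -2 or v = 8.

v = -2 or v = 8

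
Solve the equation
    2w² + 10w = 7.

w = -5.6225 or w = 0.6225

Rearrange to standard form: 2w² + 10w - 7 = 0.
Discriminant: (10)² − 4·2·(-7) = 156.
Quadratic formula: w = (-10 ± √156) / 4.
So w = -5/2 + √(39)/2 ≈ 0.6225 or w = -√(39)/2 - 5/2 ≈ -5.6225.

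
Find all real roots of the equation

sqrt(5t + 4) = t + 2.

t = 0 or t = 1

Square both sides: 5t + 4 = (t + 2)^2.
Expand and rearrange: t^2 - t = 0.
Solving gives t = 1 or t = 0.
Check each candidate in the original equation:
  t = 1: sqrt(9) = 3, while t + 2 = 3 — valid.
  t = 0: sqrt(4) = 2, while t + 2 = 2 — valid.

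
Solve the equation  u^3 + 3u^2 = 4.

Rearrange: u^3 + 3u^2 - 4 = 0.
Possible rational roots are divisors of -4. Testing u = 1 gives 0, so (u - 1) is a factor.
Divide: u^3 + 3u^2 - 4 = (u - 1)(u^2 + 4u + 4).
The quadratic has the repeated root u = -2.

u = -2 or u = 1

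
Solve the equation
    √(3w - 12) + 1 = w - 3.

Isolate the radical: √(3w - 12) = w - 4.
Square both sides: 3w - 12 = (w - 4)².
Expand and rearrange: w² - 11w + 28 = 0.
Solving gives w = 7 or w = 4.
Check each candidate in the original equation:
  w = 7: √(9) = 3, while w - 4 = 3 — valid.
  w = 4: √(0) = 0, while w - 4 = 0 — valid.

w = 4 or w = 7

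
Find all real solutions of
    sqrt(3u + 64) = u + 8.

u = 0

Square both sides: 3u + 64 = (u + 8)^2.
Expand and rearrange: u^2 + 13u = 0.
Solving gives u = 0 or u = -13.
Check each candidate in the original equation:
  u = 0: sqrt(64) = 8, while u + 8 = 8 — valid.
  u = -13: sqrt(25) = 5, while u + 8 = -5 — extraneous.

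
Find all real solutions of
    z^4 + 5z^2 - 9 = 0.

z = -1.1854 or z = 1.1854

Let u = z^2. The equation becomes u^2 + 5u - 9 = 0.
By the quadratic formula, u = -5/2 + sqrt(61)/2 or u = -sqrt(61)/2 - 5/2.
z^2 = -5/2 + sqrt(61)/2 gives z = +/-sqrt(-5/2 + sqrt(61)/2) ~= +/-1.1854.
z^2 = -sqrt(61)/2 - 5/2 < 0 has no real solution.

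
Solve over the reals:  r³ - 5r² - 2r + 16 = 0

r = -1.7016 or r = 2 or r = 4.7016

Possible rational roots are divisors of 16. Testing r = 2 gives 0, so (r - 2) is a factor.
Divide: r³ - 5r² - 2r + 16 = (r - 2)(r² - 3r - 8).
Apply the quadratic formula to r² - 3r - 8 = 0: r = (3 ± √41)/2, i.e. r ≈ 4.7016 or r ≈ -1.7016.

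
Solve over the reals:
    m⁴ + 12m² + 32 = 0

Let u = m². The equation becomes u² + 12u + 32 = 0.
Factor: (u + 4)(u + 8) = 0, so u = -4 or u = -8.
m² = -4 < 0 has no real solution.
m² = -8 < 0 has no real solution.

No real solutions.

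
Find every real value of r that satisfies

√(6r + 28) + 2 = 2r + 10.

Isolate the radical: √(6r + 28) = 2r + 8.
Square both sides: 6r + 28 = (2r + 8)².
Expand and rearrange: 4r² + 26r + 36 = 0.
Solving gives r = -2 or r = -4.5.
Check each candidate in the original equation:
  r = -2: √(16) = 4, while 2r + 8 = 4 — valid.
  r = -4.5: √(1) = 1, while 2r + 8 = -1 — extraneous.

r = -2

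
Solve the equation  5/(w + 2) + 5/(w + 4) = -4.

Multiply both sides by (w + 2)(w + 4):
5(w + 4) + 5(w + 2) = -4(w + 2)(w + 4).
Expand and collect terms: -4w² - 34w - 62 = 0.
By the quadratic formula, w = (34 ± √164) / -8, so w ≈ -5.8508 or w ≈ -2.6492.
Neither value makes a denominator zero (w ≠ -2, w ≠ -4), so both are valid.

w = -5.8508 or w = -2.6492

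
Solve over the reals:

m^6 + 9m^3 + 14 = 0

m = -1.9129 or m = -1.2599

Let u = m^3. The equation becomes u^2 + 9u + 14 = 0.
Factor: (u + 7)(u + 2) = 0, so u = -7 or u = -2.
m^3 = -7 gives m = -(7)^(1/3) ~= -1.9129.
m^3 = -2 gives m = -(2)^(1/3) ~= -1.2599.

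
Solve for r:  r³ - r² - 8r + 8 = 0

Possible rational roots are divisors of 8. Testing r = 1 gives 0, so (r - 1) is a factor.
Divide: r³ - r² - 8r + 8 = (r - 1)(r² - 8).
Apply the quadratic formula to r² - 8 = 0: r = (0 ± √32)/2, i.e. r ≈ 2.8284 or r ≈ -2.8284.

r = -2.8284 or r = 1 or r = 2.8284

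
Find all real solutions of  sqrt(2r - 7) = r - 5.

r = 8

Square both sides: 2r - 7 = (r - 5)^2.
Expand and rearrange: r^2 - 12r + 32 = 0.
Solving gives r = 8 or r = 4.
Check each candidate in the original equation:
  r = 8: sqrt(9) = 3, while r - 5 = 3 — valid.
  r = 4: sqrt(1) = 1, while r - 5 = -1 — extraneous.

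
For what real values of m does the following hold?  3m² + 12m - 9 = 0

Discriminant: (12)² − 4·3·(-9) = 252.
Quadratic formula: m = (-12 ± √252) / 6.
So m = -2 + √(7) ≈ 0.6458 or m = -√(7) - 2 ≈ -4.6458.

m = -4.6458 or m = 0.6458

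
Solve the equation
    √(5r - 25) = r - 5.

r = 5 or r = 10

Square both sides: 5r - 25 = (r - 5)².
Expand and rearrange: r² - 15r + 50 = 0.
Solving gives r = 10 or r = 5.
Check each candidate in the original equation:
  r = 10: √(25) = 5, while r - 5 = 5 — valid.
  r = 5: √(0) = 0, while r - 5 = 0 — valid.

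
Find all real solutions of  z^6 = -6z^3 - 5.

Let u = z^3. The equation becomes u^2 + 6u + 5 = 0.
Factor: (u + 5)(u + 1) = 0, so u = -5 or u = -1.
z^3 = -5 gives z = -(5)^(1/3) ~= -1.71.
z^3 = -1 gives z = -1.

z = -1.71 or z = -1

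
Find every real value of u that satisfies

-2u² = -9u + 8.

u = 1.2192 or u = 3.2808

Rearrange to standard form: -2u² + 9u - 8 = 0.
Discriminant: (9)² − 4·(-2)·(-8) = 17.
Quadratic formula: u = (-9 ± √17) / (-4).
So u = 9/4 - √(17)/4 ≈ 1.2192 or u = √(17)/4 + 9/4 ≈ 3.2808.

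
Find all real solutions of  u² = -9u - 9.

u = -7.8541 or u = -1.1459

Rearrange to standard form: u² + 9u + 9 = 0.
Discriminant: (9)² − 4·1·9 = 45.
Quadratic formula: u = (-9 ± √45) / 2.
So u = -9/2 + 3·√(5)/2 ≈ -1.1459 or u = -9/2 - 3·√(5)/2 ≈ -7.8541.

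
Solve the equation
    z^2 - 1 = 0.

Factor: (z - 1)(z + 1) = 0.
So z = 1 or z = -1.

z = -1 or z = 1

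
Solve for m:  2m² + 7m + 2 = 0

Discriminant: (7)² − 4·2·2 = 33.
Quadratic formula: m = (-7 ± √33) / 4.
So m = -7/4 + √(33)/4 ≈ -0.3139 or m = -7/4 - √(33)/4 ≈ -3.1861.

m = -3.1861 or m = -0.3139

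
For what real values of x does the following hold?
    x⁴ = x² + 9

x = -1.8819 or x = 1.8819

Let u = x². The equation becomes u² - u - 9 = 0.
By the quadratic formula, u = 1/2 + √(37)/2 or u = 1/2 - √(37)/2.
x² = 1/2 + √(37)/2 gives x = ±√(1/2 + √(37)/2) ≈ ±1.8819.
x² = 1/2 - √(37)/2 < 0 has no real solution.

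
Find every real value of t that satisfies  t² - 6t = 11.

Rearrange to standard form: t² - 6t - 11 = 0.
Discriminant: (-6)² − 4·1·(-11) = 80.
Quadratic formula: t = (6 ± √80) / 2.
So t = 3 + 2·√(5) ≈ 7.4721 or t = 3 - 2·√(5) ≈ -1.4721.

t = -1.4721 or t = 7.4721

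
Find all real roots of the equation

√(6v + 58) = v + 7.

Square both sides: 6v + 58 = (v + 7)².
Expand and rearrange: v² + 8v - 9 = 0.
Solving gives v = 1 or v = -9.
Check each candidate in the original equation:
  v = 1: √(64) = 8, while v + 7 = 8 — valid.
  v = -9: √(4) = 2, while v + 7 = -2 — extraneous.

v = 1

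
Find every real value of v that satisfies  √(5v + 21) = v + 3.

Square both sides: 5v + 21 = (v + 3)².
Expand and rearrange: v² + v - 12 = 0.
Solving gives v = 3 or v = -4.
Check each candidate in the original equation:
  v = 3: √(36) = 6, while v + 3 = 6 — valid.
  v = -4: √(1) = 1, while v + 3 = -1 — extraneous.

v = 3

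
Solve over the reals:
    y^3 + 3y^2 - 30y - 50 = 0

Possible rational roots are divisors of -50. Testing y = 5 gives 0, so (y - 5) is a factor.
Divide: y^3 + 3y^2 - 30y - 50 = (y - 5)(y^2 + 8y + 10).
Apply the quadratic formula to y^2 + 8y + 10 = 0: y = (-8 +/- sqrt(24))/2, i.e. y ~= -1.5505 or y ~= -6.4495.

y = -6.4495 or y = -1.5505 or y = 5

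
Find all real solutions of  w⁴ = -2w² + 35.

w = -2.2361 or w = 2.2361

Let u = w². The equation becomes u² + 2u - 35 = 0.
Factor: (u + 7)(u - 5) = 0, so u = -7 or u = 5.
w² = -7 < 0 has no real solution.
w² = 5 gives w = ±√(5) ≈ ±2.2361.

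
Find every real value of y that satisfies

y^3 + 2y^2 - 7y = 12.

Rearrange: y^3 + 2y^2 - 7y - 12 = 0.
Possible rational roots are divisors of -12. Testing y = -3 gives 0, so (y + 3) is a factor.
Divide: y^3 + 2y^2 - 7y - 12 = (y + 3)(y^2 - y - 4).
Apply the quadratic formula to y^2 - y - 4 = 0: y = (1 +/- sqrt(17))/2, i.e. y ~= 2.5616 or y ~= -1.5616.

y = -3 or y = -1.5616 or y = 2.5616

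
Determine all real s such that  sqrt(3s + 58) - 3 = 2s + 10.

s = -3

Isolate the radical: sqrt(3s + 58) = 2s + 13.
Square both sides: 3s + 58 = (2s + 13)^2.
Expand and rearrange: 4s^2 + 49s + 111 = 0.
Solving gives s = -3 or s = -9.25.
Check each candidate in the original equation:
  s = -3: sqrt(49) = 7, while 2s + 13 = 7 — valid.
  s = -9.25: sqrt(30.25) = 5.5, while 2s + 13 = -5.5 — extraneous.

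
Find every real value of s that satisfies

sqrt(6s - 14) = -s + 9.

s = 5

Square both sides: 6s - 14 = (-s + 9)^2.
Expand and rearrange: s^2 - 24s + 95 = 0.
Solving gives s = 19 or s = 5.
Check each candidate in the original equation:
  s = 19: sqrt(100) = 10, while -s + 9 = -10 — extraneous.
  s = 5: sqrt(16) = 4, while -s + 9 = 4 — valid.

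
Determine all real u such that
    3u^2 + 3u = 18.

u = -3 or u = 2

Bring every term to one side: 3u^2 + 3u - 18 = 0.
Factor: 3(u + 3)(u - 2) = 0.
So u = -3 or u = 2.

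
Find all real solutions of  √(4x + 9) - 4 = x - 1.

x = -2 or x = 0

Isolate the radical: √(4x + 9) = x + 3.
Square both sides: 4x + 9 = (x + 3)².
Expand and rearrange: x² + 2x = 0.
Solving gives x = 0 or x = -2.
Check each candidate in the original equation:
  x = 0: √(9) = 3, while x + 3 = 3 — valid.
  x = -2: √(1) = 1, while x + 3 = 1 — valid.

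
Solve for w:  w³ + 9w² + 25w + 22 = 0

w = -4.618 or w = -2.382 or w = -2

Possible rational roots are divisors of 22. Testing w = -2 gives 0, so (w + 2) is a factor.
Divide: w³ + 9w² + 25w + 22 = (w + 2)(w² + 7w + 11).
Apply the quadratic formula to w² + 7w + 11 = 0: w = (-7 ± √5)/2, i.e. w ≈ -2.382 or w ≈ -4.618.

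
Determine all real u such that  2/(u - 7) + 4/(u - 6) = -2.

u = 3.2679 or u = 6.7321

Multiply both sides by (u - 7)(u - 6):
2(u - 6) + 4(u - 7) = -2(u - 7)(u - 6).
Expand and collect terms: -2u² + 20u - 44 = 0.
By the quadratic formula, u = (-20 ± √48) / -4, so u ≈ 3.2679 or u ≈ 6.7321.
Neither value makes a denominator zero (u ≠ 7, u ≠ 6), so both are valid.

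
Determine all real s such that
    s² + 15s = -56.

Bring every term to one side: s² + 15s + 56 = 0.
Factor: (s + 8)(s + 7) = 0.
So s = -8 or s = -7.

s = -8 or s = -7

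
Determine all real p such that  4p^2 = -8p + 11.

Rearrange to standard form: 4p^2 + 8p - 11 = 0.
Discriminant: (8)^2 - 4*4*(-11) = 240.
Quadratic formula: p = (-8 +/- sqrt(240)) / 8.
So p = -1 + sqrt(15)/2 ~= 0.9365 or p = -sqrt(15)/2 - 1 ~= -2.9365.

p = -2.9365 or p = 0.9365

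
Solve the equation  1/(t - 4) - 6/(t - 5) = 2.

Multiply both sides by (t - 4)(t - 5):
(t - 5) - 6(t - 4) = 2(t - 4)(t - 5).
Expand and collect terms: 2t² - 13t + 21 = 0.
Factor or apply the quadratic formula: t = 3.5 or t = 3.
Neither value makes a denominator zero (t ≠ 4, t ≠ 5), so both are valid.

t = 3 or t = 3.5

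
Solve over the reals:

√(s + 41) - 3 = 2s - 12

Isolate the radical: √(s + 41) = 2s - 9.
Square both sides: s + 41 = (2s - 9)².
Expand and rearrange: 4s² - 37s + 40 = 0.
Solving gives s = 8 or s = 1.25.
Check each candidate in the original equation:
  s = 8: √(49) = 7, while 2s - 9 = 7 — valid.
  s = 1.25: √(42.25) = 6.5, while 2s - 9 = -6.5 — extraneous.

s = 8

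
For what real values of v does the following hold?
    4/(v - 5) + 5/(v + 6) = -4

v = -7.36 or v = 4.11

Multiply both sides by (v - 5)(v + 6):
4(v + 6) + 5(v - 5) = -4(v - 5)(v + 6).
Expand and collect terms: -4v² - 13v + 121 = 0.
By the quadratic formula, v = (13 ± √2105) / -8, so v ≈ -7.36 or v ≈ 4.11.
Neither value makes a denominator zero (v ≠ 5, v ≠ -6), so both are valid.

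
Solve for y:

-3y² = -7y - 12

y = -1.1487 or y = 3.4821

Rearrange to standard form: -3y² + 7y + 12 = 0.
Discriminant: (7)² − 4·(-3)·12 = 193.
Quadratic formula: y = (-7 ± √193) / (-6).
So y = 7/6 - √(193)/6 ≈ -1.1487 or y = 7/6 + √(193)/6 ≈ 3.4821.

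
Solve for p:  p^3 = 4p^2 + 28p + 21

p = -3 or p = -0.8875 or p = 7.8875

Rearrange: p^3 - 4p^2 - 28p - 21 = 0.
Possible rational roots are divisors of -21. Testing p = -3 gives 0, so (p + 3) is a factor.
Divide: p^3 - 4p^2 - 28p - 21 = (p + 3)(p^2 - 7p - 7).
Apply the quadratic formula to p^2 - 7p - 7 = 0: p = (7 +/- sqrt(77))/2, i.e. p ~= 7.8875 or p ~= -0.8875.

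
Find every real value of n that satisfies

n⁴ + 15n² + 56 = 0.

No real solutions.

Let u = n². The equation becomes u² + 15u + 56 = 0.
Factor: (u + 8)(u + 7) = 0, so u = -8 or u = -7.
n² = -8 < 0 has no real solution.
n² = -7 < 0 has no real solution.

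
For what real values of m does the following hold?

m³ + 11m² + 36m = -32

m = -5.5616 or m = -4 or m = -1.4384

Rearrange: m³ + 11m² + 36m + 32 = 0.
Possible rational roots are divisors of 32. Testing m = -4 gives 0, so (m + 4) is a factor.
Divide: m³ + 11m² + 36m + 32 = (m + 4)(m² + 7m + 8).
Apply the quadratic formula to m² + 7m + 8 = 0: m = (-7 ± √17)/2, i.e. m ≈ -1.4384 or m ≈ -5.5616.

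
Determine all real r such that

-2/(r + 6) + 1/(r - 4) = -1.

r = -3.7016 or r = 2.7016

Multiply both sides by (r + 6)(r - 4):
-2(r - 4) + (r + 6) = -(r + 6)(r - 4).
Expand and collect terms: -r² - r + 10 = 0.
By the quadratic formula, r = (1 ± √41) / -2, so r ≈ -3.7016 or r ≈ 2.7016.
Neither value makes a denominator zero (r ≠ -6, r ≠ 4), so both are valid.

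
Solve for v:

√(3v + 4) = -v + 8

Square both sides: 3v + 4 = (-v + 8)².
Expand and rearrange: v² - 19v + 60 = 0.
Solving gives v = 15 or v = 4.
Check each candidate in the original equation:
  v = 15: √(49) = 7, while -v + 8 = -7 — extraneous.
  v = 4: √(16) = 4, while -v + 8 = 4 — valid.

v = 4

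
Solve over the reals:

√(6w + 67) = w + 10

w = -3

Square both sides: 6w + 67 = (w + 10)².
Expand and rearrange: w² + 14w + 33 = 0.
Solving gives w = -3 or w = -11.
Check each candidate in the original equation:
  w = -3: √(49) = 7, while w + 10 = 7 — valid.
  w = -11: √(1) = 1, while w + 10 = -1 — extraneous.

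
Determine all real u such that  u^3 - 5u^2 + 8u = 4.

Rearrange: u^3 - 5u^2 + 8u - 4 = 0.
Possible rational roots are divisors of -4. Testing u = 1 gives 0, so (u - 1) is a factor.
Divide: u^3 - 5u^2 + 8u - 4 = (u - 1)(u^2 - 4u + 4).
The quadratic has the repeated root u = 2.

u = 1 or u = 2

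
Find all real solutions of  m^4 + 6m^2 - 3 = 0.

m = -0.6813 or m = 0.6813

Let u = m^2. The equation becomes u^2 + 6u - 3 = 0.
By the quadratic formula, u = -3 + 2*sqrt(3) or u = -2*sqrt(3) - 3.
m^2 = -3 + 2*sqrt(3) gives m = +/-sqrt(-3 + 2*sqrt(3)) ~= +/-0.6813.
m^2 = -2*sqrt(3) - 3 < 0 has no real solution.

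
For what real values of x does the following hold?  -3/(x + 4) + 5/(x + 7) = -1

x = -10.4051 or x = -2.5949

Multiply both sides by (x + 4)(x + 7):
-3(x + 7) + 5(x + 4) = -(x + 4)(x + 7).
Expand and collect terms: -x² - 13x - 27 = 0.
By the quadratic formula, x = (13 ± √61) / -2, so x ≈ -10.4051 or x ≈ -2.5949.
Neither value makes a denominator zero (x ≠ -4, x ≠ -7), so both are valid.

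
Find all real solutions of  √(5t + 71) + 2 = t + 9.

Isolate the radical: √(5t + 71) = t + 7.
Square both sides: 5t + 71 = (t + 7)².
Expand and rearrange: t² + 9t - 22 = 0.
Solving gives t = 2 or t = -11.
Check each candidate in the original equation:
  t = 2: √(81) = 9, while t + 7 = 9 — valid.
  t = -11: √(16) = 4, while t + 7 = -4 — extraneous.

t = 2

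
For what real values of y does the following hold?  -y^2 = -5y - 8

y = -1.2749 or y = 6.2749

Rearrange to standard form: -y^2 + 5y + 8 = 0.
Discriminant: (5)^2 - 4*(-1)*8 = 57.
Quadratic formula: y = (-5 +/- sqrt(57)) / (-2).
So y = 5/2 - sqrt(57)/2 ~= -1.2749 or y = 5/2 + sqrt(57)/2 ~= 6.2749.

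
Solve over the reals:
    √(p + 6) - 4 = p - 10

Isolate the radical: √(p + 6) = p - 6.
Square both sides: p + 6 = (p - 6)².
Expand and rearrange: p² - 13p + 30 = 0.
Solving gives p = 10 or p = 3.
Check each candidate in the original equation:
  p = 10: √(16) = 4, while p - 6 = 4 — valid.
  p = 3: √(9) = 3, while p - 6 = -3 — extraneous.

p = 10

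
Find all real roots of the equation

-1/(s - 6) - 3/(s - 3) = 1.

Multiply both sides by (s - 6)(s - 3):
-(s - 3) - 3(s - 6) = (s - 6)(s - 3).
Expand and collect terms: s^2 - 5s - 3 = 0.
By the quadratic formula, s = (5 +/- sqrt(37)) / 2, so s ~= 5.5414 or s ~= -0.5414.
Neither value makes a denominator zero (s != 6, s != 3), so both are valid.

s = -0.5414 or s = 5.5414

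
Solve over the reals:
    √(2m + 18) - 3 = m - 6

m = 9

Isolate the radical: √(2m + 18) = m - 3.
Square both sides: 2m + 18 = (m - 3)².
Expand and rearrange: m² - 8m - 9 = 0.
Solving gives m = 9 or m = -1.
Check each candidate in the original equation:
  m = 9: √(36) = 6, while m - 3 = 6 — valid.
  m = -1: √(16) = 4, while m - 3 = -4 — extraneous.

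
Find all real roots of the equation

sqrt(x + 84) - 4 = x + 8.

x = -3

Isolate the radical: sqrt(x + 84) = x + 12.
Square both sides: x + 84 = (x + 12)^2.
Expand and rearrange: x^2 + 23x + 60 = 0.
Solving gives x = -3 or x = -20.
Check each candidate in the original equation:
  x = -3: sqrt(81) = 9, while x + 12 = 9 — valid.
  x = -20: sqrt(64) = 8, while x + 12 = -8 — extraneous.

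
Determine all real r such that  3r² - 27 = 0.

r = -3 or r = 3

Factor: 3(r - 3)(r + 3) = 0.
So r = 3 or r = -3.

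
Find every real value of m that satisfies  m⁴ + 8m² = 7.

m = -0.8921 or m = 0.8921

Let u = m². The equation becomes u² + 8u - 7 = 0.
By the quadratic formula, u = -4 + √(23) or u = -√(23) - 4.
m² = -4 + √(23) gives m = ±√(-4 + √(23)) ≈ ±0.8921.
m² = -√(23) - 4 < 0 has no real solution.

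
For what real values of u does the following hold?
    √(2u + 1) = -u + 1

Square both sides: 2u + 1 = (-u + 1)².
Expand and rearrange: u² - 4u = 0.
Solving gives u = 4 or u = 0.
Check each candidate in the original equation:
  u = 4: √(9) = 3, while -u + 1 = -3 — extraneous.
  u = 0: √(1) = 1, while -u + 1 = 1 — valid.

u = 0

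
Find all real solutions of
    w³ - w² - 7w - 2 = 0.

w = -2 or w = -0.3028 or w = 3.3028

Possible rational roots are divisors of -2. Testing w = -2 gives 0, so (w + 2) is a factor.
Divide: w³ - w² - 7w - 2 = (w + 2)(w² - 3w - 1).
Apply the quadratic formula to w² - 3w - 1 = 0: w = (3 ± √13)/2, i.e. w ≈ 3.3028 or w ≈ -0.3028.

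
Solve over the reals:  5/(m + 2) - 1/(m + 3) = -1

m = -5.618 or m = -3.382

Multiply both sides by (m + 2)(m + 3):
5(m + 3) - (m + 2) = -(m + 2)(m + 3).
Expand and collect terms: -m^2 - 9m - 19 = 0.
By the quadratic formula, m = (9 +/- sqrt(5)) / -2, so m ~= -5.618 or m ~= -3.382.
Neither value makes a denominator zero (m != -2, m != -3), so both are valid.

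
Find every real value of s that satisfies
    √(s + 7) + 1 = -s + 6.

s = 2

Isolate the radical: √(s + 7) = -s + 5.
Square both sides: s + 7 = (-s + 5)².
Expand and rearrange: s² - 11s + 18 = 0.
Solving gives s = 9 or s = 2.
Check each candidate in the original equation:
  s = 9: √(16) = 4, while -s + 5 = -4 — extraneous.
  s = 2: √(9) = 3, while -s + 5 = 3 — valid.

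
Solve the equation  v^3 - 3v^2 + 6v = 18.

Rearrange: v^3 - 3v^2 + 6v - 18 = 0.
Possible rational roots are divisors of -18. Testing v = 3 gives 0, so (v - 3) is a factor.
Divide: v^3 - 3v^2 + 6v - 18 = (v - 3)(v^2 + 6).
The quadratic v^2 + 6 has discriminant -24 < 0, so no further real roots.

v = 3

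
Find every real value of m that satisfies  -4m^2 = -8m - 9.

Rearrange to standard form: -4m^2 + 8m + 9 = 0.
Discriminant: (8)^2 - 4*(-4)*9 = 208.
Quadratic formula: m = (-8 +/- sqrt(208)) / (-8).
So m = 1 - sqrt(13)/2 ~= -0.8028 or m = 1 + sqrt(13)/2 ~= 2.8028.

m = -0.8028 or m = 2.8028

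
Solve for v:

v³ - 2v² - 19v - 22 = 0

Possible rational roots are divisors of -22. Testing v = -2 gives 0, so (v + 2) is a factor.
Divide: v³ - 2v² - 19v - 22 = (v + 2)(v² - 4v - 11).
Apply the quadratic formula to v² - 4v - 11 = 0: v = (4 ± √60)/2, i.e. v ≈ 5.873 or v ≈ -1.873.

v = -2 or v = -1.873 or v = 5.873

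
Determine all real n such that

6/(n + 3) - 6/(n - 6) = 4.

n = -1.0981 or n = 4.0981

Multiply both sides by (n + 3)(n - 6):
6(n - 6) - 6(n + 3) = 4(n + 3)(n - 6).
Expand and collect terms: 4n² - 12n - 18 = 0.
By the quadratic formula, n = (12 ± √432) / 8, so n ≈ 4.0981 or n ≈ -1.0981.
Neither value makes a denominator zero (n ≠ -3, n ≠ 6), so both are valid.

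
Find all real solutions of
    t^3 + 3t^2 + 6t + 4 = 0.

t = -1

Possible rational roots are divisors of 4. Testing t = -1 gives 0, so (t + 1) is a factor.
Divide: t^3 + 3t^2 + 6t + 4 = (t + 1)(t^2 + 2t + 4).
The quadratic t^2 + 2t + 4 has discriminant -12 < 0, so no further real roots.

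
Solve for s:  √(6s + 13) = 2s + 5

s = -2 or s = -1.5

Square both sides: 6s + 13 = (2s + 5)².
Expand and rearrange: 4s² + 14s + 12 = 0.
Solving gives s = -1.5 or s = -2.
Check each candidate in the original equation:
  s = -1.5: √(4) = 2, while 2s + 5 = 2 — valid.
  s = -2: √(1) = 1, while 2s + 5 = 1 — valid.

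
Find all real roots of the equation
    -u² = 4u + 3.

Bring every term to one side: -u² - 4u - 3 = 0.
Factor: -1(u + 3)(u + 1) = 0.
So u = -3 or u = -1.

u = -3 or u = -1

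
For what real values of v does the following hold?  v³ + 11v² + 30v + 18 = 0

Possible rational roots are divisors of 18. Testing v = -3 gives 0, so (v + 3) is a factor.
Divide: v³ + 11v² + 30v + 18 = (v + 3)(v² + 8v + 6).
Apply the quadratic formula to v² + 8v + 6 = 0: v = (-8 ± √40)/2, i.e. v ≈ -0.8377 or v ≈ -7.1623.

v = -7.1623 or v = -3 or v = -0.8377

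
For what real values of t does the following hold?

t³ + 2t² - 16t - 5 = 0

Possible rational roots are divisors of -5. Testing t = -5 gives 0, so (t + 5) is a factor.
Divide: t³ + 2t² - 16t - 5 = (t + 5)(t² - 3t - 1).
Apply the quadratic formula to t² - 3t - 1 = 0: t = (3 ± √13)/2, i.e. t ≈ 3.3028 or t ≈ -0.3028.

t = -5 or t = -0.3028 or t = 3.3028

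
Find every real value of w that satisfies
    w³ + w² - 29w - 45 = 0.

Possible rational roots are divisors of -45. Testing w = -5 gives 0, so (w + 5) is a factor.
Divide: w³ + w² - 29w - 45 = (w + 5)(w² - 4w - 9).
Apply the quadratic formula to w² - 4w - 9 = 0: w = (4 ± √52)/2, i.e. w ≈ 5.6056 or w ≈ -1.6056.

w = -5 or w = -1.6056 or w = 5.6056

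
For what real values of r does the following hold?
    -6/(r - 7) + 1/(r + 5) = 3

r = -4.5972 or r = 4.9305

Multiply both sides by (r - 7)(r + 5):
-6(r + 5) + (r - 7) = 3(r - 7)(r + 5).
Expand and collect terms: 3r² - r - 68 = 0.
By the quadratic formula, r = (1 ± √817) / 6, so r ≈ 4.9305 or r ≈ -4.5972.
Neither value makes a denominator zero (r ≠ 7, r ≠ -5), so both are valid.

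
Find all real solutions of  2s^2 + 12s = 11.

s = -6.8079 or s = 0.8079

Rearrange to standard form: 2s^2 + 12s - 11 = 0.
Discriminant: (12)^2 - 4*2*(-11) = 232.
Quadratic formula: s = (-12 +/- sqrt(232)) / 4.
So s = -3 + sqrt(58)/2 ~= 0.8079 or s = -sqrt(58)/2 - 3 ~= -6.8079.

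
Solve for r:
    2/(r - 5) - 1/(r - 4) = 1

r = 3.5858 or r = 6.4142

Multiply both sides by (r - 5)(r - 4):
2(r - 4) - (r - 5) = (r - 5)(r - 4).
Expand and collect terms: r^2 - 10r + 23 = 0.
By the quadratic formula, r = (10 +/- sqrt(8)) / 2, so r ~= 6.4142 or r ~= 3.5858.
Neither value makes a denominator zero (r != 5, r != 4), so both are valid.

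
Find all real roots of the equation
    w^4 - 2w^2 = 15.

Let u = w^2. The equation becomes u^2 - 2u - 15 = 0.
Factor: (u - 5)(u + 3) = 0, so u = 5 or u = -3.
w^2 = 5 gives w = +/-sqrt(5) ~= +/-2.2361.
w^2 = -3 < 0 has no real solution.

w = -2.2361 or w = 2.2361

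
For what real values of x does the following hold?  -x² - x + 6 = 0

x = -3 or x = 2

Factor: -1(x - 2)(x + 3) = 0.
So x = 2 or x = -3.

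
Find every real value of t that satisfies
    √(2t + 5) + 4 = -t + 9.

t = 2

Isolate the radical: √(2t + 5) = -t + 5.
Square both sides: 2t + 5 = (-t + 5)².
Expand and rearrange: t² - 12t + 20 = 0.
Solving gives t = 10 or t = 2.
Check each candidate in the original equation:
  t = 10: √(25) = 5, while -t + 5 = -5 — extraneous.
  t = 2: √(9) = 3, while -t + 5 = 3 — valid.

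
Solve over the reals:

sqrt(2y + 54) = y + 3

Square both sides: 2y + 54 = (y + 3)^2.
Expand and rearrange: y^2 + 4y - 45 = 0.
Solving gives y = 5 or y = -9.
Check each candidate in the original equation:
  y = 5: sqrt(64) = 8, while y + 3 = 8 — valid.
  y = -9: sqrt(36) = 6, while y + 3 = -6 — extraneous.

y = 5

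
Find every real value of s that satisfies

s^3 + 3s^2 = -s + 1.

Rearrange: s^3 + 3s^2 + s - 1 = 0.
Possible rational roots are divisors of -1. Testing s = -1 gives 0, so (s + 1) is a factor.
Divide: s^3 + 3s^2 + s - 1 = (s + 1)(s^2 + 2s - 1).
Apply the quadratic formula to s^2 + 2s - 1 = 0: s = (-2 +/- sqrt(8))/2, i.e. s ~= 0.4142 or s ~= -2.4142.

s = -2.4142 or s = -1 or s = 0.4142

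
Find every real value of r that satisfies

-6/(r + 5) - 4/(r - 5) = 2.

Multiply both sides by (r + 5)(r - 5):
-6(r - 5) - 4(r + 5) = 2(r + 5)(r - 5).
Expand and collect terms: 2r² + 10r - 60 = 0.
By the quadratic formula, r = (-10 ± √580) / 4, so r ≈ 3.5208 or r ≈ -8.5208.
Neither value makes a denominator zero (r ≠ -5, r ≠ 5), so both are valid.

r = -8.5208 or r = 3.5208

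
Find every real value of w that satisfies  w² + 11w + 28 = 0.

Factor: (w + 7)(w + 4) = 0.
So w = -7 or w = -4.

w = -7 or w = -4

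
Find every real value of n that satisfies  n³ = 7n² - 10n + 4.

Rearrange: n³ - 7n² + 10n - 4 = 0.
Possible rational roots are divisors of -4. Testing n = 1 gives 0, so (n - 1) is a factor.
Divide: n³ - 7n² + 10n - 4 = (n - 1)(n² - 6n + 4).
Apply the quadratic formula to n² - 6n + 4 = 0: n = (6 ± √20)/2, i.e. n ≈ 5.2361 or n ≈ 0.7639.

n = 0.7639 or n = 1 or n = 5.2361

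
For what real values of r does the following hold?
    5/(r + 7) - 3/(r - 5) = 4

Multiply both sides by (r + 7)(r - 5):
5(r - 5) - 3(r + 7) = 4(r + 7)(r - 5).
Expand and collect terms: 4r^2 + 6r - 94 = 0.
By the quadratic formula, r = (-6 +/- sqrt(1540)) / 8, so r ~= 4.1554 or r ~= -5.6554.
Neither value makes a denominator zero (r != -7, r != 5), so both are valid.

r = -5.6554 or r = 4.1554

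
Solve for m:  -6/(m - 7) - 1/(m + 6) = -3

m = -5.712 or m = 9.0453

Multiply both sides by (m - 7)(m + 6):
-6(m + 6) - (m - 7) = -3(m - 7)(m + 6).
Expand and collect terms: -3m^2 + 10m + 155 = 0.
By the quadratic formula, m = (-10 +/- sqrt(1960)) / -6, so m ~= -5.712 or m ~= 9.0453.
Neither value makes a denominator zero (m != 7, m != -6), so both are valid.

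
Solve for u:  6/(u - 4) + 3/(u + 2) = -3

u = -3.3723 or u = 2.3723

Multiply both sides by (u - 4)(u + 2):
6(u + 2) + 3(u - 4) = -3(u - 4)(u + 2).
Expand and collect terms: -3u² - 3u + 24 = 0.
By the quadratic formula, u = (3 ± √297) / -6, so u ≈ -3.3723 or u ≈ 2.3723.
Neither value makes a denominator zero (u ≠ 4, u ≠ -2), so both are valid.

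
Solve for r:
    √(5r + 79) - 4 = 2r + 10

Isolate the radical: √(5r + 79) = 2r + 14.
Square both sides: 5r + 79 = (2r + 14)².
Expand and rearrange: 4r² + 51r + 117 = 0.
Solving gives r = -3 or r = -9.75.
Check each candidate in the original equation:
  r = -3: √(64) = 8, while 2r + 14 = 8 — valid.
  r = -9.75: √(30.25) = 5.5, while 2r + 14 = -5.5 — extraneous.

r = -3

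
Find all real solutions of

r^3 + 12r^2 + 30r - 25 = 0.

Possible rational roots are divisors of -25. Testing r = -5 gives 0, so (r + 5) is a factor.
Divide: r^3 + 12r^2 + 30r - 25 = (r + 5)(r^2 + 7r - 5).
Apply the quadratic formula to r^2 + 7r - 5 = 0: r = (-7 +/- sqrt(69))/2, i.e. r ~= 0.6533 or r ~= -7.6533.

r = -7.6533 or r = -5 or r = 0.6533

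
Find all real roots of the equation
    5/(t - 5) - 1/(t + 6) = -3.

Multiply both sides by (t - 5)(t + 6):
5(t + 6) - (t - 5) = -3(t - 5)(t + 6).
Expand and collect terms: -3t² - 7t + 55 = 0.
By the quadratic formula, t = (7 ± √709) / -6, so t ≈ -5.6045 or t ≈ 3.2712.
Neither value makes a denominator zero (t ≠ 5, t ≠ -6), so both are valid.

t = -5.6045 or t = 3.2712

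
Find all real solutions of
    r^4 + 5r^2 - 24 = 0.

Let u = r^2. The equation becomes u^2 + 5u - 24 = 0.
Factor: (u + 8)(u - 3) = 0, so u = -8 or u = 3.
r^2 = -8 < 0 has no real solution.
r^2 = 3 gives r = +/-sqrt(3) ~= +/-1.7321.

r = -1.7321 or r = 1.7321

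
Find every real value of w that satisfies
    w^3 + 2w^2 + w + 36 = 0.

w = -4

Possible rational roots are divisors of 36. Testing w = -4 gives 0, so (w + 4) is a factor.
Divide: w^3 + 2w^2 + w + 36 = (w + 4)(w^2 - 2w + 9).
The quadratic w^2 - 2w + 9 has discriminant -32 < 0, so no further real roots.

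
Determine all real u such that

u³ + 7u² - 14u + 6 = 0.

u = -8.6904 or u = 0.6904 or u = 1

Possible rational roots are divisors of 6. Testing u = 1 gives 0, so (u - 1) is a factor.
Divide: u³ + 7u² - 14u + 6 = (u - 1)(u² + 8u - 6).
Apply the quadratic formula to u² + 8u - 6 = 0: u = (-8 ± √88)/2, i.e. u ≈ 0.6904 or u ≈ -8.6904.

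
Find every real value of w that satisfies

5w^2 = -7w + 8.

w = -2.1457 or w = 0.7457

Rearrange to standard form: 5w^2 + 7w - 8 = 0.
Discriminant: (7)^2 - 4*5*(-8) = 209.
Quadratic formula: w = (-7 +/- sqrt(209)) / 10.
So w = -7/10 + sqrt(209)/10 ~= 0.7457 or w = -sqrt(209)/10 - 7/10 ~= -2.1457.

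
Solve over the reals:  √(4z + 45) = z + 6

Square both sides: 4z + 45 = (z + 6)².
Expand and rearrange: z² + 8z - 9 = 0.
Solving gives z = 1 or z = -9.
Check each candidate in the original equation:
  z = 1: √(49) = 7, while z + 6 = 7 — valid.
  z = -9: √(9) = 3, while z + 6 = -3 — extraneous.

z = 1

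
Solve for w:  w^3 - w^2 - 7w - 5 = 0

w = -1.4495 or w = -1 or w = 3.4495

Possible rational roots are divisors of -5. Testing w = -1 gives 0, so (w + 1) is a factor.
Divide: w^3 - w^2 - 7w - 5 = (w + 1)(w^2 - 2w - 5).
Apply the quadratic formula to w^2 - 2w - 5 = 0: w = (2 +/- sqrt(24))/2, i.e. w ~= 3.4495 or w ~= -1.4495.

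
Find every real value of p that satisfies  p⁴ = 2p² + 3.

Let u = p². The equation becomes u² - 2u - 3 = 0.
Factor: (u - 3)(u + 1) = 0, so u = 3 or u = -1.
p² = 3 gives p = ±√(3) ≈ ±1.7321.
p² = -1 < 0 has no real solution.

p = -1.7321 or p = 1.7321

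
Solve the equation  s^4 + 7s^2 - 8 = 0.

s = -1 or s = 1

Let u = s^2. The equation becomes u^2 + 7u - 8 = 0.
Factor: (u + 8)(u - 1) = 0, so u = -8 or u = 1.
s^2 = -8 < 0 has no real solution.
s^2 = 1 gives s = +/-1.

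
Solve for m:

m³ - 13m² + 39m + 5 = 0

m = -0.1231 or m = 5 or m = 8.1231

Possible rational roots are divisors of 5. Testing m = 5 gives 0, so (m - 5) is a factor.
Divide: m³ - 13m² + 39m + 5 = (m - 5)(m² - 8m - 1).
Apply the quadratic formula to m² - 8m - 1 = 0: m = (8 ± √68)/2, i.e. m ≈ 8.1231 or m ≈ -0.1231.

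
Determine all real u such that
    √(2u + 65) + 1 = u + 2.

Isolate the radical: √(2u + 65) = u + 1.
Square both sides: 2u + 65 = (u + 1)².
Expand and rearrange: u² - 64 = 0.
Solving gives u = 8 or u = -8.
Check each candidate in the original equation:
  u = 8: √(81) = 9, while u + 1 = 9 — valid.
  u = -8: √(49) = 7, while u + 1 = -7 — extraneous.

u = 8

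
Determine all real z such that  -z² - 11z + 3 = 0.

Discriminant: (-11)² − 4·(-1)·3 = 133.
Quadratic formula: z = (11 ± √133) / (-2).
So z = -√(133)/2 - 11/2 ≈ -11.2663 or z = -11/2 + √(133)/2 ≈ 0.2663.

z = -11.2663 or z = 0.2663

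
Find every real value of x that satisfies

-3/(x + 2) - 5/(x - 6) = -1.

x = -0.3246 or x = 12.3246

Multiply both sides by (x + 2)(x - 6):
-3(x - 6) - 5(x + 2) = -(x + 2)(x - 6).
Expand and collect terms: -x² + 12x + 4 = 0.
By the quadratic formula, x = (-12 ± √160) / -2, so x ≈ -0.3246 or x ≈ 12.3246.
Neither value makes a denominator zero (x ≠ -2, x ≠ 6), so both are valid.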